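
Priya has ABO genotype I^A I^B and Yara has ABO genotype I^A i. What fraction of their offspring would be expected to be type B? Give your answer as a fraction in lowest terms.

1/4

ABO cross I^A I^B × I^A i → offspring phenotypes: 1/2 A, 1/4 B, 1/4 AB.
So P(type B) = 1/4.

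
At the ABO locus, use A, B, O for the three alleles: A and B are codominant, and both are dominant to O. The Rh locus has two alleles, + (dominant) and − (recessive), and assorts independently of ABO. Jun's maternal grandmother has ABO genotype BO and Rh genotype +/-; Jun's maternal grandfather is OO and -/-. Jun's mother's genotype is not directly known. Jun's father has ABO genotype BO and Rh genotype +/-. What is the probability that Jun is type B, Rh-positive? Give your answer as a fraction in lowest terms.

Jun's mother's ABO genotype from BO × OO: 1/2 BO, 1/2 OO.
Crossing each possibility with the father BO and summing P(type B): 1/2·3/4 + 1/2·1/2 = 5/8.
Similarly for Rh via the mother's Rh distribution: P(Rh+) = 5/8.
Independent loci: 5/8 × 5/8 = 25/64.

25/64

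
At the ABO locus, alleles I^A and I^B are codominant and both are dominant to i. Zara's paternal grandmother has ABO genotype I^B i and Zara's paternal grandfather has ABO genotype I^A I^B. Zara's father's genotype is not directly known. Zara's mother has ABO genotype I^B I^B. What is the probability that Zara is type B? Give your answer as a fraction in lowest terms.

Zara's father's ABO genotype from I^B i × I^A I^B: 1/4 I^A I^B, 1/4 I^A i, 1/4 I^B I^B, 1/4 I^B i.
Crossing each possibility with the mother I^B I^B and summing P(type B): 1/4·1/2 + 1/4·1/2 + 1/4·1 + 1/4·1 = 3/4.

3/4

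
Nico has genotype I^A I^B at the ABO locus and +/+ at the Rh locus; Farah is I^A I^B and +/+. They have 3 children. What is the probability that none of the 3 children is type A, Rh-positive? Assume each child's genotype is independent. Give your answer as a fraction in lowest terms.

27/64

ABO cross I^A I^B × I^A I^B → 1/4 A, 1/4 B, 1/2 AB.
Rh cross +/+ × +/+ → 1 Rh+; so P(type A, Rh-positive) = 1/4 × 1 = 1/4 per child.
P(not type A, Rh-positive) = 3/4 for one child; (3/4)^3 = 27/64.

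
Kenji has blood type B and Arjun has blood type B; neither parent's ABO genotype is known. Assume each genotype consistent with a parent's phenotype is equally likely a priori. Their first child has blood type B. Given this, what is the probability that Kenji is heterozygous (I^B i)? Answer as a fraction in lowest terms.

Possible genotypes: Kenji ∈ {I^B I^B, I^B i}; Arjun ∈ {I^B I^B, I^B i}.
Weight each parental genotype pair by prior × P(type-B child):
  I^B I^B × I^B I^B: posterior weight 4/15.
  I^B I^B × I^B i: posterior weight 4/15.
  I^B i × I^B I^B: posterior weight 4/15.
  I^B i × I^B i: posterior weight 1/5.
Sum the posterior weight over pairs where Kenji is I^B i: 7/15.

7/15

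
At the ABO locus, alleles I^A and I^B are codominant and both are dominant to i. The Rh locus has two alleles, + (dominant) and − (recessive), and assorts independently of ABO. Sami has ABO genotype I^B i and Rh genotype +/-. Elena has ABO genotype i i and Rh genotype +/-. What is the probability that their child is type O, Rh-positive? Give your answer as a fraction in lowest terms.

3/8

ABO cross I^B i × i i → offspring phenotypes: 1/2 O, 1/2 B.
Rh cross +/- × +/- → 3/4 Rh+, 1/4 Rh-.
Independent loci: P(type O, Rh-positive) = 1/2 × 3/4 = 3/8.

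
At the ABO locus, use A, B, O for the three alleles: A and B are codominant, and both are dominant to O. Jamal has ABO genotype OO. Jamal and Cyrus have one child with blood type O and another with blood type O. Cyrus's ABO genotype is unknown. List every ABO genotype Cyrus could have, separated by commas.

AO, BO, OO

For each candidate genotype of Cyrus, check whether crossing it with OO can produce every observed child phenotype.
  AA → possible child types {A} ✗
  AB → possible child types {A, B} ✗
  AO → possible child types {O, A} ✓
  BB → possible child types {B} ✗
  BO → possible child types {O, B} ✓
  OO → possible child types {O} ✓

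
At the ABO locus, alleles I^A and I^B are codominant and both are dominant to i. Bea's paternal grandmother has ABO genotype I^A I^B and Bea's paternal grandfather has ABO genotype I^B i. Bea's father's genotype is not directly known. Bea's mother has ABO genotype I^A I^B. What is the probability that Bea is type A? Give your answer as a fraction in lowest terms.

1/4

Bea's father's ABO genotype from I^A I^B × I^B i: 1/4 I^A I^B, 1/4 I^A i, 1/4 I^B I^B, 1/4 I^B i.
Crossing each possibility with the mother I^A I^B and summing P(type A): 1/4·1/4 + 1/4·1/2 + 1/4·0 + 1/4·1/4 = 1/4.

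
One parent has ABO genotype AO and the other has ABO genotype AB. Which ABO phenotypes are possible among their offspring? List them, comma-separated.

Gametes from AO × AB give offspring ABO genotypes AA, AB, AO, BO, i.e. phenotypes A, B, AB.

A, B, AB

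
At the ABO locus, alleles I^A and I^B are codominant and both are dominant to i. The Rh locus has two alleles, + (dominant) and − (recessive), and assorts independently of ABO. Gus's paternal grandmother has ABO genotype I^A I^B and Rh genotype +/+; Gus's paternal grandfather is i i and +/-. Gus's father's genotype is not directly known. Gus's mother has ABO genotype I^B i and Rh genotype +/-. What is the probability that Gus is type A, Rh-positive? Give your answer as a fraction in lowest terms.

7/64

Gus's father's ABO genotype from I^A I^B × i i: 1/2 I^A i, 1/2 I^B i.
Crossing each possibility with the mother I^B i and summing P(type A): 1/2·1/4 + 1/2·0 = 1/8.
Similarly for Rh via the father's Rh distribution: P(Rh+) = 7/8.
Independent loci: 1/8 × 7/8 = 7/64.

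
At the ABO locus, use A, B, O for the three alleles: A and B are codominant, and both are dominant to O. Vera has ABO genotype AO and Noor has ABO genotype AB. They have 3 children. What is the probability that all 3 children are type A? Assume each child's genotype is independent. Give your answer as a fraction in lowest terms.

1/8

ABO cross AO × AB → 1/2 A, 1/4 B, 1/4 AB.
So P(type A) = 1/2 per child.
All 3 independent: (1/2)^3 = 1/8.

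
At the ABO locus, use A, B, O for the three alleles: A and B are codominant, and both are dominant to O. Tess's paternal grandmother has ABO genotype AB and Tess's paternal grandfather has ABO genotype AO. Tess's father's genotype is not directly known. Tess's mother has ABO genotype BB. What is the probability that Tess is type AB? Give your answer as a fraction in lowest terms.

Tess's father's ABO genotype from AB × AO: 1/4 AA, 1/4 AB, 1/4 AO, 1/4 BO.
Crossing each possibility with the mother BB and summing P(type AB): 1/4·1 + 1/4·1/2 + 1/4·1/2 + 1/4·0 = 1/2.

1/2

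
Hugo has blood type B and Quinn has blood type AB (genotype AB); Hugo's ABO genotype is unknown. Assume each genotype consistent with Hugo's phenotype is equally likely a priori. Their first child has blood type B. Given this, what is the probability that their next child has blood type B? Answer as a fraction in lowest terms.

1/2

Possible genotypes: Hugo ∈ {BB, BO}; Quinn ∈ {AB}.
Weight each parental genotype pair by prior × P(type-B child):
  BB × AB: posterior weight 1/2; P(next child type B) = 1/2.
  BO × AB: posterior weight 1/2; P(next child type B) = 1/2.
Weighted sum = 1/2.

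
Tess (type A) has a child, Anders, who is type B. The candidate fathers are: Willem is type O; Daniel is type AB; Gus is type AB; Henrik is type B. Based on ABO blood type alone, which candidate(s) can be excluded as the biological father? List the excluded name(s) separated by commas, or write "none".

Willem

A candidate is excluded only if no genotype consistent with his phenotype could produce a type B child with a type A mother.
Willem (type O): no genotype consistent with that phenotype can produce a type-B child with a type-A mother.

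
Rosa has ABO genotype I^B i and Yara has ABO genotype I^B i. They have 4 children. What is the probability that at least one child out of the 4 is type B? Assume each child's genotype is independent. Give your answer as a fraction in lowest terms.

ABO cross I^B i × I^B i → 1/4 O, 3/4 B.
So P(type B) = 3/4 per child.
P(none) = (1/4)^4 = 1/256; P(at least one) = 1 − 1/256 = 255/256.

255/256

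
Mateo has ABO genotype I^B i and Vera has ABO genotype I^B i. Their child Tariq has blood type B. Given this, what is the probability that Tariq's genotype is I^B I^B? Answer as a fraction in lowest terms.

Cross I^B i × I^B i → 1/4 I^B I^B, 1/2 I^B i, 1/4 i i.
Type-B genotypes among offspring: I^B I^B (1/4), I^B i (1/2); total 3/4.
P(I^B I^B | type B) = (1/4) / (3/4) = 1/3.

1/3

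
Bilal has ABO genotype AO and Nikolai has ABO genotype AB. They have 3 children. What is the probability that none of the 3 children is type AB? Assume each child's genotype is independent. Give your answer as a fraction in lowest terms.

27/64

ABO cross AO × AB → 1/2 A, 1/4 B, 1/4 AB.
So P(type AB) = 1/4 per child.
P(not type AB) = 3/4 for one child; (3/4)^3 = 27/64.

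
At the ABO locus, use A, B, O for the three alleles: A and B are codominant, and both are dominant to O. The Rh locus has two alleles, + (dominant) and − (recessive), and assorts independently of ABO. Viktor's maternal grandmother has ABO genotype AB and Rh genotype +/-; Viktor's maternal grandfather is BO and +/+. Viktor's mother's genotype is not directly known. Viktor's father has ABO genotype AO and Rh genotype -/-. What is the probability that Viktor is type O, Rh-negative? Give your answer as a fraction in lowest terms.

Viktor's mother's ABO genotype from AB × BO: 1/4 AB, 1/4 AO, 1/4 BB, 1/4 BO.
Crossing each possibility with the father AO and summing P(type O): 1/4·0 + 1/4·1/4 + 1/4·0 + 1/4·1/4 = 1/8.
Similarly for Rh via the mother's Rh distribution: P(Rh-) = 1/4.
Independent loci: 1/8 × 1/4 = 1/32.

1/32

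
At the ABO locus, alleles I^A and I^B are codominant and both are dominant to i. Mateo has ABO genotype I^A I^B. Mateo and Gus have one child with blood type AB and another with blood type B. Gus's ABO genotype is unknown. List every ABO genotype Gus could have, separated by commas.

For each candidate genotype of Gus, check whether crossing it with I^A I^B can produce every observed child phenotype.
  I^A I^A → possible child types {A, AB} ✗
  I^A I^B → possible child types {A, B, AB} ✓
  I^A i → possible child types {A, B, AB} ✓
  I^B I^B → possible child types {B, AB} ✓
  I^B i → possible child types {A, B, AB} ✓
  i i → possible child types {A, B} ✗

I^A I^B, I^A i, I^B I^B, I^B i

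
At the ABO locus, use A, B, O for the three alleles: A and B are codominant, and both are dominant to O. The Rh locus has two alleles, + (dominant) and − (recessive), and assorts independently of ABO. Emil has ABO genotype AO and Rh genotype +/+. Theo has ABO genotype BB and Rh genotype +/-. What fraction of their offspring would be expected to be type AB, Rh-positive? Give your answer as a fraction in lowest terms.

ABO cross AO × BB → offspring phenotypes: 1/2 B, 1/2 AB.
Rh cross +/+ × +/- → 1 Rh+.
Independent loci: P(type AB, Rh-positive) = 1/2 × 1 = 1/2.

1/2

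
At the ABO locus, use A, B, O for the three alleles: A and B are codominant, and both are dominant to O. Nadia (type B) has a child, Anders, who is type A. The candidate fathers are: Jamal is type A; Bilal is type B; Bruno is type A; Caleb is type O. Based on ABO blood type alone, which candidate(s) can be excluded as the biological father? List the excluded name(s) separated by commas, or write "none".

Bilal, Caleb

A candidate is excluded only if no genotype consistent with his phenotype could produce a type A child with a type B mother.
Bilal (type B): no genotype consistent with that phenotype can produce a type-A child with a type-B mother.
Caleb (type O): no genotype consistent with that phenotype can produce a type-A child with a type-B mother.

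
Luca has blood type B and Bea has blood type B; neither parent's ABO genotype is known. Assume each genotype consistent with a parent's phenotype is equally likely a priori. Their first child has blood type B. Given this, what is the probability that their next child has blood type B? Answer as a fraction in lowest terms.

19/20

Possible genotypes: Luca ∈ {I^B I^B, I^B i}; Bea ∈ {I^B I^B, I^B i}.
Weight each parental genotype pair by prior × P(type-B child):
  I^B I^B × I^B I^B: posterior weight 4/15; P(next child type B) = 1.
  I^B I^B × I^B i: posterior weight 4/15; P(next child type B) = 1.
  I^B i × I^B I^B: posterior weight 4/15; P(next child type B) = 1.
  I^B i × I^B i: posterior weight 1/5; P(next child type B) = 3/4.
Weighted sum = 19/20.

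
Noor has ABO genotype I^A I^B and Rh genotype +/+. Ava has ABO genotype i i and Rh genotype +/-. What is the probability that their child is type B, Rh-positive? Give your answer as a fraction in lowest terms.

1/2

ABO cross I^A I^B × i i → offspring phenotypes: 1/2 A, 1/2 B.
Rh cross +/+ × +/- → 1 Rh+.
Independent loci: P(type B, Rh-positive) = 1/2 × 1 = 1/2.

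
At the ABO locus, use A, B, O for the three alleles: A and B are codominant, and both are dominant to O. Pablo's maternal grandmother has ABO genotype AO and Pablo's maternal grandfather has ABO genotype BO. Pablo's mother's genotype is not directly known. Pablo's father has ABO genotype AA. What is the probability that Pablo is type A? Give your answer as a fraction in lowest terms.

Pablo's mother's ABO genotype from AO × BO: 1/4 AB, 1/4 AO, 1/4 BO, 1/4 OO.
Crossing each possibility with the father AA and summing P(type A): 1/4·1/2 + 1/4·1 + 1/4·1/2 + 1/4·1 = 3/4.

3/4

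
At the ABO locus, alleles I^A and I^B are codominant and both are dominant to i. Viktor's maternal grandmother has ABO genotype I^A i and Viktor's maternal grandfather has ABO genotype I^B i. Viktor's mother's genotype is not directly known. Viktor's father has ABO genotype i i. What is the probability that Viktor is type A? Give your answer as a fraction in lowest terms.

1/4

Viktor's mother's ABO genotype from I^A i × I^B i: 1/4 I^A I^B, 1/4 I^A i, 1/4 I^B i, 1/4 i i.
Crossing each possibility with the father i i and summing P(type A): 1/4·1/2 + 1/4·1/2 + 1/4·0 + 1/4·0 = 1/4.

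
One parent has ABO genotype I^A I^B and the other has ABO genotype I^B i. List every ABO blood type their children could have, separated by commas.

Gametes from I^A I^B × I^B i give offspring ABO genotypes I^A I^B, I^A i, I^B I^B, I^B i, i.e. phenotypes A, B, AB.

A, B, AB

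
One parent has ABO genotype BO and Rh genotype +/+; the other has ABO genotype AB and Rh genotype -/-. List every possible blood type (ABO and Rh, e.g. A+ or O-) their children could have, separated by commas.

A+, B+, AB+

Gametes from BO × AB give offspring ABO genotypes AB, AO, BB, BO, i.e. phenotypes A, B, AB.
Rh cross +/+ × -/- → phenotypes Rh+.
Combining independently: A+, B+, AB+.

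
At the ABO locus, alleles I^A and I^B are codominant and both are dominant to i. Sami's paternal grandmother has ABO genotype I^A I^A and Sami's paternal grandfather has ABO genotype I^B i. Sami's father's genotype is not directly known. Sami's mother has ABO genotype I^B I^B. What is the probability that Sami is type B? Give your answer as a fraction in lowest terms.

1/2

Sami's father's ABO genotype from I^A I^A × I^B i: 1/2 I^A I^B, 1/2 I^A i.
Crossing each possibility with the mother I^B I^B and summing P(type B): 1/2·1/2 + 1/2·1/2 = 1/2.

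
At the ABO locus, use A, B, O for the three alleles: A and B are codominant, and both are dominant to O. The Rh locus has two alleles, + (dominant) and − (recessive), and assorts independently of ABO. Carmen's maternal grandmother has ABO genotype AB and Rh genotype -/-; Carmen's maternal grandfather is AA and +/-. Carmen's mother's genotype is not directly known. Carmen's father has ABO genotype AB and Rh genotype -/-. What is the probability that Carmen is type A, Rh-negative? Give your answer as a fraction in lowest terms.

Carmen's mother's ABO genotype from AB × AA: 1/2 AA, 1/2 AB.
Crossing each possibility with the father AB and summing P(type A): 1/2·1/2 + 1/2·1/4 = 3/8.
Similarly for Rh via the mother's Rh distribution: P(Rh-) = 3/4.
Independent loci: 3/8 × 3/4 = 9/32.

9/32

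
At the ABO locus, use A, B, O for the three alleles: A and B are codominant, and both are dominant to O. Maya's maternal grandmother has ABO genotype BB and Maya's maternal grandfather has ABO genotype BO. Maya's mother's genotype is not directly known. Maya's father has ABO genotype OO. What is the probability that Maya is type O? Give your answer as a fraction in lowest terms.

1/4

Maya's mother's ABO genotype from BB × BO: 1/2 BB, 1/2 BO.
Crossing each possibility with the father OO and summing P(type O): 1/2·0 + 1/2·1/2 = 1/4.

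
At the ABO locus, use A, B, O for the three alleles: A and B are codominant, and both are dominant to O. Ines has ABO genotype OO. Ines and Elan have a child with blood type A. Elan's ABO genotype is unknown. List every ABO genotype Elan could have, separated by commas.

AA, AB, AO

For each candidate genotype of Elan, check whether crossing it with OO can produce every observed child phenotype.
  AA → possible child types {A} ✓
  AB → possible child types {A, B} ✓
  AO → possible child types {O, A} ✓
  BB → possible child types {B} ✗
  BO → possible child types {O, B} ✗
  OO → possible child types {O} ✗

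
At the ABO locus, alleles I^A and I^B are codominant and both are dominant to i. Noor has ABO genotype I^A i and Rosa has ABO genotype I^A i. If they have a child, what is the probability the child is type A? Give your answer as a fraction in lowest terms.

ABO cross I^A i × I^A i → offspring phenotypes: 1/4 O, 3/4 A.
So P(type A) = 3/4.

3/4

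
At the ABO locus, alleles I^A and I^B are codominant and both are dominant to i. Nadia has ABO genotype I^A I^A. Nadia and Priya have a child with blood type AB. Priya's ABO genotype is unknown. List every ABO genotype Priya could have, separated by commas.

For each candidate genotype of Priya, check whether crossing it with I^A I^A can produce every observed child phenotype.
  I^A I^A → possible child types {A} ✗
  I^A I^B → possible child types {A, AB} ✓
  I^A i → possible child types {A} ✗
  I^B I^B → possible child types {AB} ✓
  I^B i → possible child types {A, AB} ✓
  i i → possible child types {A} ✗

I^A I^B, I^B I^B, I^B i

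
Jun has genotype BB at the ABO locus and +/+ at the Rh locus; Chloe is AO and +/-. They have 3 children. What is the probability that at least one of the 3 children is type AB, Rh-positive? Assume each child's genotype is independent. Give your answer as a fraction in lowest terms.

7/8

ABO cross BB × AO → 1/2 B, 1/2 AB.
Rh cross +/+ × +/- → 1 Rh+; so P(type AB, Rh-positive) = 1/2 × 1 = 1/2 per child.
P(none) = (1/2)^3 = 1/8; P(at least one) = 1 − 1/8 = 7/8.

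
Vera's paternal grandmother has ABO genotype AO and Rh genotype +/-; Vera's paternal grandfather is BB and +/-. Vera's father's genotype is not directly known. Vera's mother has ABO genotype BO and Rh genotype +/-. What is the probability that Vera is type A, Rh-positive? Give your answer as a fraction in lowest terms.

Vera's father's ABO genotype from AO × BB: 1/2 AB, 1/2 BO.
Crossing each possibility with the mother BO and summing P(type A): 1/2·1/4 + 1/2·0 = 1/8.
Similarly for Rh via the father's Rh distribution: P(Rh+) = 3/4.
Independent loci: 1/8 × 3/4 = 3/32.

3/32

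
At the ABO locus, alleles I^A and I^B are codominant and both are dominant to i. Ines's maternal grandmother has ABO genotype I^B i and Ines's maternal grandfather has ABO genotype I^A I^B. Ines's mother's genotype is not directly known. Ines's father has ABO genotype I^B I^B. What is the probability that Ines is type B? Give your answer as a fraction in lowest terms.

Ines's mother's ABO genotype from I^B i × I^A I^B: 1/4 I^A I^B, 1/4 I^A i, 1/4 I^B I^B, 1/4 I^B i.
Crossing each possibility with the father I^B I^B and summing P(type B): 1/4·1/2 + 1/4·1/2 + 1/4·1 + 1/4·1 = 3/4.

3/4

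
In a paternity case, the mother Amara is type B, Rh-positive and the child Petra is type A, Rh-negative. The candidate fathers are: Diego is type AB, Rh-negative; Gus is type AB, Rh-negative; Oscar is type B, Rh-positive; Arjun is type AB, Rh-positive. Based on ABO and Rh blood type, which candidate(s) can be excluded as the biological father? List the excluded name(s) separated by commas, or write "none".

Oscar

A candidate is excluded only if no genotype consistent with his phenotype could produce a type A, Rh-negative child with a type B, Rh-positive mother.
Oscar (type B, Rh+): no genotype consistent with that phenotype can produce a type-A Rh- child with a type-B mother.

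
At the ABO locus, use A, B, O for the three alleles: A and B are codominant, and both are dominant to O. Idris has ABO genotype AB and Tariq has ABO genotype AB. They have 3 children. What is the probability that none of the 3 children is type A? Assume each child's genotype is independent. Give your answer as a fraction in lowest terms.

27/64

ABO cross AB × AB → 1/4 A, 1/4 B, 1/2 AB.
So P(type A) = 1/4 per child.
P(not type A) = 3/4 for one child; (3/4)^3 = 27/64.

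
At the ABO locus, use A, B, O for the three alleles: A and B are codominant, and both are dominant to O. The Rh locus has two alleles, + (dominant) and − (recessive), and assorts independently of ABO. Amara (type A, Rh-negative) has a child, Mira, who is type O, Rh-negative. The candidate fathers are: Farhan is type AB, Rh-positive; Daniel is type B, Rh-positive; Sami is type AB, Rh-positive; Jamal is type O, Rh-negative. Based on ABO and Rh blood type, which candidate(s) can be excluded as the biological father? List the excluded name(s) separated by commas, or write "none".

A candidate is excluded only if no genotype consistent with his phenotype could produce a type O, Rh-negative child with a type A, Rh-negative mother.
Farhan (type AB, Rh+): no genotype consistent with that phenotype can produce a type-O Rh- child with a type-A mother.
Sami (type AB, Rh+): no genotype consistent with that phenotype can produce a type-O Rh- child with a type-A mother.

Farhan, Sami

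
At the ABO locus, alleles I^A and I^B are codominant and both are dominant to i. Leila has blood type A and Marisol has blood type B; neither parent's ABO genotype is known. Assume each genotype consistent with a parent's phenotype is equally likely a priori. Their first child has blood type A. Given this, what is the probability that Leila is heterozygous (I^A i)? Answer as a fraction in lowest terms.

Possible genotypes: Leila ∈ {I^A I^A, I^A i}; Marisol ∈ {I^B I^B, I^B i}.
Weight each parental genotype pair by prior × P(type-A child):
  I^A I^A × I^B i: posterior weight 2/3.
  I^A i × I^B i: posterior weight 1/3.
Sum the posterior weight over pairs where Leila is I^A i: 1/3.

1/3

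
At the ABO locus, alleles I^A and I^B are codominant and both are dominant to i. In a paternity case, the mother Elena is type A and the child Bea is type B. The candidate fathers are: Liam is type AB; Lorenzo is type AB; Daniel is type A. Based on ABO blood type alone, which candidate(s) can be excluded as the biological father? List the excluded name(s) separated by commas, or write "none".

A candidate is excluded only if no genotype consistent with his phenotype could produce a type B child with a type A mother.
Daniel (type A): no genotype consistent with that phenotype can produce a type-B child with a type-A mother.

Daniel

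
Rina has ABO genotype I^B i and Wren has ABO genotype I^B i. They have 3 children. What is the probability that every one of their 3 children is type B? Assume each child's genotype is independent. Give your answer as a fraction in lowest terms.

27/64

ABO cross I^B i × I^B i → 1/4 O, 3/4 B.
So P(type B) = 3/4 per child.
All 3 independent: (3/4)^3 = 27/64.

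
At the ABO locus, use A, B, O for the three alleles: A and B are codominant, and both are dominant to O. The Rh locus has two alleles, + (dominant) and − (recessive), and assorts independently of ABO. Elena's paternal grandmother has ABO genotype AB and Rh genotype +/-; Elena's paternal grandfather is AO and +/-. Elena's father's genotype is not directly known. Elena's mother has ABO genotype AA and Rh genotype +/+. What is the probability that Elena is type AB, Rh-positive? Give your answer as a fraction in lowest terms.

1/4

Elena's father's ABO genotype from AB × AO: 1/4 AA, 1/4 AB, 1/4 AO, 1/4 BO.
Crossing each possibility with the mother AA and summing P(type AB): 1/4·0 + 1/4·1/2 + 1/4·0 + 1/4·1/2 = 1/4.
Similarly for Rh via the father's Rh distribution: P(Rh+) = 1.
Independent loci: 1/4 × 1 = 1/4.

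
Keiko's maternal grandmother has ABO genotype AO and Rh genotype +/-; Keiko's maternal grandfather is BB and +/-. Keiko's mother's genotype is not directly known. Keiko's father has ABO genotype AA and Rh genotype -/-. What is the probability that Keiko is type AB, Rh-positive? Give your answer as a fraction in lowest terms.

Keiko's mother's ABO genotype from AO × BB: 1/2 AB, 1/2 BO.
Crossing each possibility with the father AA and summing P(type AB): 1/2·1/2 + 1/2·1/2 = 1/2.
Similarly for Rh via the mother's Rh distribution: P(Rh+) = 1/2.
Independent loci: 1/2 × 1/2 = 1/4.

1/4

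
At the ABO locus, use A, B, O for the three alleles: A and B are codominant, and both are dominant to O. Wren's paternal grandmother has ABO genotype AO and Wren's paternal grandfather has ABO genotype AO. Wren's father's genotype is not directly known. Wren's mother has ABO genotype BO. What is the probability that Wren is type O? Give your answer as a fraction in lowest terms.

Wren's father's ABO genotype from AO × AO: 1/4 AA, 1/2 AO, 1/4 OO.
Crossing each possibility with the mother BO and summing P(type O): 1/4·0 + 1/2·1/4 + 1/4·1/2 = 1/4.

1/4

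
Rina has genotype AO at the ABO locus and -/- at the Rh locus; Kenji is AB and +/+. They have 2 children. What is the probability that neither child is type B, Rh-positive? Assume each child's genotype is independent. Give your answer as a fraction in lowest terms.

9/16

ABO cross AO × AB → 1/2 A, 1/4 B, 1/4 AB.
Rh cross -/- × +/+ → 1 Rh+; so P(type B, Rh-positive) = 1/4 × 1 = 1/4 per child.
P(not type B, Rh-positive) = 3/4 for one child; (3/4)^2 = 9/16.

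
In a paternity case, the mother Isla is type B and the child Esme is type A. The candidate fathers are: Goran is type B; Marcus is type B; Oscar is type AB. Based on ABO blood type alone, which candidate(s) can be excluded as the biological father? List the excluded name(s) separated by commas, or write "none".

Goran, Marcus

A candidate is excluded only if no genotype consistent with his phenotype could produce a type A child with a type B mother.
Goran (type B): no genotype consistent with that phenotype can produce a type-A child with a type-B mother.
Marcus (type B): no genotype consistent with that phenotype can produce a type-A child with a type-B mother.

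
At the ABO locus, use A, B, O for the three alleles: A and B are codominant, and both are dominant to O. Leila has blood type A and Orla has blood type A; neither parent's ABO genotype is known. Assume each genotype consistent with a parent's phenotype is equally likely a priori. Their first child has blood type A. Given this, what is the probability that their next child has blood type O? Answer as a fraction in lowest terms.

Possible genotypes: Leila ∈ {AA, AO}; Orla ∈ {AA, AO}.
Weight each parental genotype pair by prior × P(type-A child):
  AA × AA: posterior weight 4/15; P(next child type O) = 0.
  AA × AO: posterior weight 4/15; P(next child type O) = 0.
  AO × AA: posterior weight 4/15; P(next child type O) = 0.
  AO × AO: posterior weight 1/5; P(next child type O) = 1/4.
Weighted sum = 1/20.

1/20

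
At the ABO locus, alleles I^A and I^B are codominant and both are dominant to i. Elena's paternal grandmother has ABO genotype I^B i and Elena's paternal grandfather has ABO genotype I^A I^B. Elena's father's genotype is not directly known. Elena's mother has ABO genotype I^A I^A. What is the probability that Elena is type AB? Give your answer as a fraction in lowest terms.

1/2

Elena's father's ABO genotype from I^B i × I^A I^B: 1/4 I^A I^B, 1/4 I^A i, 1/4 I^B I^B, 1/4 I^B i.
Crossing each possibility with the mother I^A I^A and summing P(type AB): 1/4·1/2 + 1/4·0 + 1/4·1 + 1/4·1/2 = 1/2.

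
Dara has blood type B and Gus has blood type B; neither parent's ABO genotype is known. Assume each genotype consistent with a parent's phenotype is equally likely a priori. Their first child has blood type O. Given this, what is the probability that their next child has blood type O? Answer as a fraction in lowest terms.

1/4

Possible genotypes: Dara ∈ {BB, BO}; Gus ∈ {BB, BO}.
Weight each parental genotype pair by prior × P(type-O child):
  BO × BO: posterior weight 1; P(next child type O) = 1/4.
Weighted sum = 1/4.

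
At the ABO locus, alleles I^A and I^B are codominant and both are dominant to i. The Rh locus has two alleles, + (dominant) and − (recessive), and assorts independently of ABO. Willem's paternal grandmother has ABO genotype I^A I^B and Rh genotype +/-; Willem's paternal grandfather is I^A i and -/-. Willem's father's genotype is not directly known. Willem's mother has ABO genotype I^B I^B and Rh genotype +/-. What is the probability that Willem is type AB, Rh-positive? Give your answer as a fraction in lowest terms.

Willem's father's ABO genotype from I^A I^B × I^A i: 1/4 I^A I^A, 1/4 I^A I^B, 1/4 I^A i, 1/4 I^B i.
Crossing each possibility with the mother I^B I^B and summing P(type AB): 1/4·1 + 1/4·1/2 + 1/4·1/2 + 1/4·0 = 1/2.
Similarly for Rh via the father's Rh distribution: P(Rh+) = 5/8.
Independent loci: 1/2 × 5/8 = 5/16.

5/16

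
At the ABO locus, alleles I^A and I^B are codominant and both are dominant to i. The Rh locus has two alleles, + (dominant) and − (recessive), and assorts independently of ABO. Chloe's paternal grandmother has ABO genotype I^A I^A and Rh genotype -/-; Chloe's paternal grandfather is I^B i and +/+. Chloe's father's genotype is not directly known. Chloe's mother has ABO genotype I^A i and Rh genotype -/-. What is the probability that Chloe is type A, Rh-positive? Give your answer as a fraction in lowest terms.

Chloe's father's ABO genotype from I^A I^A × I^B i: 1/2 I^A I^B, 1/2 I^A i.
Crossing each possibility with the mother I^A i and summing P(type A): 1/2·1/2 + 1/2·3/4 = 5/8.
Similarly for Rh via the father's Rh distribution: P(Rh+) = 1/2.
Independent loci: 5/8 × 1/2 = 5/16.

5/16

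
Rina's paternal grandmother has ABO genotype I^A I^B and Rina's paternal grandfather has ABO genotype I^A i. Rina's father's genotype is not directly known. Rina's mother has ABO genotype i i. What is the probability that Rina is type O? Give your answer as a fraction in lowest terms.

1/4

Rina's father's ABO genotype from I^A I^B × I^A i: 1/4 I^A I^A, 1/4 I^A I^B, 1/4 I^A i, 1/4 I^B i.
Crossing each possibility with the mother i i and summing P(type O): 1/4·0 + 1/4·0 + 1/4·1/2 + 1/4·1/2 = 1/4.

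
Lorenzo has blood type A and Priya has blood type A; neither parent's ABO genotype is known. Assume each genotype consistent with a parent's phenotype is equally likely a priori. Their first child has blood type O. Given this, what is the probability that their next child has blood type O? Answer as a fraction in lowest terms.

Possible genotypes: Lorenzo ∈ {AA, AO}; Priya ∈ {AA, AO}.
Weight each parental genotype pair by prior × P(type-O child):
  AO × AO: posterior weight 1; P(next child type O) = 1/4.
Weighted sum = 1/4.

1/4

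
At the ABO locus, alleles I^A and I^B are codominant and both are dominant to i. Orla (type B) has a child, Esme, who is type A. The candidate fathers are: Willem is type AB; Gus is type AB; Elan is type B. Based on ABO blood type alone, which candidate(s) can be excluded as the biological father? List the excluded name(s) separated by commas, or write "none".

Elan

A candidate is excluded only if no genotype consistent with his phenotype could produce a type A child with a type B mother.
Elan (type B): no genotype consistent with that phenotype can produce a type-A child with a type-B mother.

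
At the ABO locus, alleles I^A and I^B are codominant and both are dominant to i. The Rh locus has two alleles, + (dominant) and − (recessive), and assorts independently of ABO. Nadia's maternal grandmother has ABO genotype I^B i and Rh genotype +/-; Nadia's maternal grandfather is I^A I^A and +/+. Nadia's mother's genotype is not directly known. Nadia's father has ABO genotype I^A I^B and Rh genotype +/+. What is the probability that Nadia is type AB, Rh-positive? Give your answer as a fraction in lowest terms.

Nadia's mother's ABO genotype from I^B i × I^A I^A: 1/2 I^A I^B, 1/2 I^A i.
Crossing each possibility with the father I^A I^B and summing P(type AB): 1/2·1/2 + 1/2·1/4 = 3/8.
Similarly for Rh via the mother's Rh distribution: P(Rh+) = 1.
Independent loci: 3/8 × 1 = 3/8.

3/8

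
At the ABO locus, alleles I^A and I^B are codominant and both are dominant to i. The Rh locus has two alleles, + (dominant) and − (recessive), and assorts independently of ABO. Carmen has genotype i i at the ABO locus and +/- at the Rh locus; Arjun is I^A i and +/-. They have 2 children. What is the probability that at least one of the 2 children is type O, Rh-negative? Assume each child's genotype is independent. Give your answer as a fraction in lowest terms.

ABO cross i i × I^A i → 1/2 O, 1/2 A.
Rh cross +/- × +/- → 3/4 Rh+, 1/4 Rh-; so P(type O, Rh-negative) = 1/2 × 1/4 = 1/8 per child.
P(none) = (7/8)^2 = 49/64; P(at least one) = 1 − 49/64 = 15/64.

15/64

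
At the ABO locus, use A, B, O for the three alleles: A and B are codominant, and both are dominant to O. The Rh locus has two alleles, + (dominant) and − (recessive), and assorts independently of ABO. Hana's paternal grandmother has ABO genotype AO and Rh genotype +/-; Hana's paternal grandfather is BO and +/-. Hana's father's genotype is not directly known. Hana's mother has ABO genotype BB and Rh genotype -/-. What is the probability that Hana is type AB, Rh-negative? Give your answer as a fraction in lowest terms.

1/8

Hana's father's ABO genotype from AO × BO: 1/4 AB, 1/4 AO, 1/4 BO, 1/4 OO.
Crossing each possibility with the mother BB and summing P(type AB): 1/4·1/2 + 1/4·1/2 + 1/4·0 + 1/4·0 = 1/4.
Similarly for Rh via the father's Rh distribution: P(Rh-) = 1/2.
Independent loci: 1/4 × 1/2 = 1/8.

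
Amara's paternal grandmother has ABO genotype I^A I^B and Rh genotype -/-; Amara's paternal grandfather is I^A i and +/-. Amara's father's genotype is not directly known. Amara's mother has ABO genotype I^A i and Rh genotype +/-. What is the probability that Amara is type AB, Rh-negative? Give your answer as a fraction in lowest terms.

Amara's father's ABO genotype from I^A I^B × I^A i: 1/4 I^A I^A, 1/4 I^A I^B, 1/4 I^A i, 1/4 I^B i.
Crossing each possibility with the mother I^A i and summing P(type AB): 1/4·0 + 1/4·1/4 + 1/4·0 + 1/4·1/4 = 1/8.
Similarly for Rh via the father's Rh distribution: P(Rh-) = 3/8.
Independent loci: 1/8 × 3/8 = 3/64.

3/64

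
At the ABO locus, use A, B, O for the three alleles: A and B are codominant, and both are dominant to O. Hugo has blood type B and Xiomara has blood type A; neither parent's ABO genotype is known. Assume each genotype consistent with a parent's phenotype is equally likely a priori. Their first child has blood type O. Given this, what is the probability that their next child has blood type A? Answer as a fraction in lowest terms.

1/4

Possible genotypes: Hugo ∈ {BB, BO}; Xiomara ∈ {AA, AO}.
Weight each parental genotype pair by prior × P(type-O child):
  BO × AO: posterior weight 1; P(next child type A) = 1/4.
Weighted sum = 1/4.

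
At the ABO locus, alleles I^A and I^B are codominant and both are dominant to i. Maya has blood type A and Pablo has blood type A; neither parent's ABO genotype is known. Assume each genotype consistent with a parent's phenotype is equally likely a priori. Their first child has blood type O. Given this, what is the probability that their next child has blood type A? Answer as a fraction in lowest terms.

3/4

Possible genotypes: Maya ∈ {I^A I^A, I^A i}; Pablo ∈ {I^A I^A, I^A i}.
Weight each parental genotype pair by prior × P(type-O child):
  I^A i × I^A i: posterior weight 1; P(next child type A) = 3/4.
Weighted sum = 3/4.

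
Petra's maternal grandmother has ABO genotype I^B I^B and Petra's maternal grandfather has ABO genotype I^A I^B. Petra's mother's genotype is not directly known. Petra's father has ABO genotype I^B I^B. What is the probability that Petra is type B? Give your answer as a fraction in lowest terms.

3/4

Petra's mother's ABO genotype from I^B I^B × I^A I^B: 1/2 I^A I^B, 1/2 I^B I^B.
Crossing each possibility with the father I^B I^B and summing P(type B): 1/2·1/2 + 1/2·1 = 3/4.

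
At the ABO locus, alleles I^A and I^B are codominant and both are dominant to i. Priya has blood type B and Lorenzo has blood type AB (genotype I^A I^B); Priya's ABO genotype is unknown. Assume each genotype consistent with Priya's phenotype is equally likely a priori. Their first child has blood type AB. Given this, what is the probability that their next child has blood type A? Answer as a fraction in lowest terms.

Possible genotypes: Priya ∈ {I^B I^B, I^B i}; Lorenzo ∈ {I^A I^B}.
Weight each parental genotype pair by prior × P(type-AB child):
  I^B I^B × I^A I^B: posterior weight 2/3; P(next child type A) = 0.
  I^B i × I^A I^B: posterior weight 1/3; P(next child type A) = 1/4.
Weighted sum = 1/12.

1/12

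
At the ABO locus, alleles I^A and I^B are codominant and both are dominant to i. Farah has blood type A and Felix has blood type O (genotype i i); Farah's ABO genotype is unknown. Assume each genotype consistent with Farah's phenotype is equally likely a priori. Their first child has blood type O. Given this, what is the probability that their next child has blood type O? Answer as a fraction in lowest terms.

1/2

Possible genotypes: Farah ∈ {I^A I^A, I^A i}; Felix ∈ {i i}.
Weight each parental genotype pair by prior × P(type-O child):
  I^A i × i i: posterior weight 1; P(next child type O) = 1/2.
Weighted sum = 1/2.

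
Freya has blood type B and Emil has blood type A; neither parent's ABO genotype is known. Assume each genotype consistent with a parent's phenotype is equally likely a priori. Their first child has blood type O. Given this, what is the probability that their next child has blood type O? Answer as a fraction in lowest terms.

1/4

Possible genotypes: Freya ∈ {BB, BO}; Emil ∈ {AA, AO}.
Weight each parental genotype pair by prior × P(type-O child):
  BO × AO: posterior weight 1; P(next child type O) = 1/4.
Weighted sum = 1/4.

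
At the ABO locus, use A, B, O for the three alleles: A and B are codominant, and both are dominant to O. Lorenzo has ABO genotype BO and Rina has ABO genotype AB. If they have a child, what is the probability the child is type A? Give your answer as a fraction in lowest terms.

1/4

ABO cross BO × AB → offspring phenotypes: 1/4 A, 1/2 B, 1/4 AB.
So P(type A) = 1/4.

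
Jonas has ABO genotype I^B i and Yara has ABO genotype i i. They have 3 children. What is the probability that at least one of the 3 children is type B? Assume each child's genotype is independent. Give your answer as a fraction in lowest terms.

7/8

ABO cross I^B i × i i → 1/2 O, 1/2 B.
So P(type B) = 1/2 per child.
P(none) = (1/2)^3 = 1/8; P(at least one) = 1 − 1/8 = 7/8.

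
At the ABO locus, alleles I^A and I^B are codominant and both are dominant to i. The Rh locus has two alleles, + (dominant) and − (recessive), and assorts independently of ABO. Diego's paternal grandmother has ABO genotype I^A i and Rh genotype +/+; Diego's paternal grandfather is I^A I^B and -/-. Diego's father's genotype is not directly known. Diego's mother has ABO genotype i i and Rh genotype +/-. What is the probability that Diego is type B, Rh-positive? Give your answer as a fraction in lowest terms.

Diego's father's ABO genotype from I^A i × I^A I^B: 1/4 I^A I^A, 1/4 I^A I^B, 1/4 I^A i, 1/4 I^B i.
Crossing each possibility with the mother i i and summing P(type B): 1/4·0 + 1/4·1/2 + 1/4·0 + 1/4·1/2 = 1/4.
Similarly for Rh via the father's Rh distribution: P(Rh+) = 3/4.
Independent loci: 1/4 × 3/4 = 3/16.

3/16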